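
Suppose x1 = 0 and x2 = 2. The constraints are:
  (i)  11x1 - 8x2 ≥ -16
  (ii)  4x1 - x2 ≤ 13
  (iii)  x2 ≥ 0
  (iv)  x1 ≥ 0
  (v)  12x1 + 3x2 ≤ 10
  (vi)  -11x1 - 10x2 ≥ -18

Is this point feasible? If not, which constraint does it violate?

not feasible — violates (vi)

Constraint (vi): -11x1 - 10x2 = -20, which is not ≥ -18. All other constraints are satisfied.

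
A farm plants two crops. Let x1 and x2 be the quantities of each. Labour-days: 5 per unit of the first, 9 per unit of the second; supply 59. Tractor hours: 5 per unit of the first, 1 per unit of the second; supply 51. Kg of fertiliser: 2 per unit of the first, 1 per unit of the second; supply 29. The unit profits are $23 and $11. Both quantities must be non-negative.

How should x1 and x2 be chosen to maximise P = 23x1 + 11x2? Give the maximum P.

The optimum lies where 5x1 + 9x2 = 59 and 5x1 + x2 = 51.
Solving simultaneously gives x1 = 10, x2 = 1.

x1 = 10, x2 = 1, maximum P = 241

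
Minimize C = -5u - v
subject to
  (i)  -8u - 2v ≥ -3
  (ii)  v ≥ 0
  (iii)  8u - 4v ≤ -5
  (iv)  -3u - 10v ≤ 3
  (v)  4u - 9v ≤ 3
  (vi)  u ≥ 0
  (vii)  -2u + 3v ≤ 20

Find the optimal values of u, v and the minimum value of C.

u = 1/24, v = 4/3, minimum C = -37/24

The binding constraints are -8u - 2v = -3 and 8u - 4v = -5.
Solving simultaneously gives u = 1/24, v = 4/3.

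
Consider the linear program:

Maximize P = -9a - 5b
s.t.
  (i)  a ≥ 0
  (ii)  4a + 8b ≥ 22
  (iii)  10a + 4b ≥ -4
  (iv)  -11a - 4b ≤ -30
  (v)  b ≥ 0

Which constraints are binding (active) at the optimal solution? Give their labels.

Extreme points and P = -9a - 5b:
  (0, 15/2) → P = -75/2
  (19/9, 61/36) → P = -989/36
  (11/2, 0) → P = -99/2
The feasible region is unbounded (it extends along (0, 1), (1, 0)), but P strictly decreases along every unbounded feasible direction, so there is no improving ray and the maximum is attained at a vertex.

The maximum is at (19/9, 61/36). Substituting into each constraint, equality holds for (ii) and (iv); the remaining constraints have slack.

(ii) and (iv)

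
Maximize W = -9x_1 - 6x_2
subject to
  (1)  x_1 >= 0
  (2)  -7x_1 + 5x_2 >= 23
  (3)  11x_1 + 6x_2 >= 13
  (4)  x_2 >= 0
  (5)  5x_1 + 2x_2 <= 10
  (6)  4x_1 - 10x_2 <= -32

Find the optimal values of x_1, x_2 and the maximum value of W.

x_1 = 0, x_2 = 23/5, maximum W = -138/5

Feasible corners and W = -9x_1 - 6x_2:
  (0, 23/5) → W = -138/5
  (0, 5) → W = -30
  (4/39, 185/39) → W = -382/13

At the optimal vertex, x_1 = 0 and -7x_1 + 5x_2 = 23.
Solving simultaneously gives x_1 = 0, x_2 = 23/5.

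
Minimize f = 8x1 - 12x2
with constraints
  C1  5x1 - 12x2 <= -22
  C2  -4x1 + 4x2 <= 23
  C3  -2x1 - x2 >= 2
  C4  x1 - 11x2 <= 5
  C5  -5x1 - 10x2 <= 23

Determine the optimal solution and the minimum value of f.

Vertices and f = 8x1 - 12x2:
  (-46/29, 34/29) → f = -776/29
  (-248/55, -1/22) → f = -1954/55
  (-31/12, 19/6) → f = -176/3
  (-161/30, 23/60) → f = -713/15

The optimum lies where -4x1 + 4x2 = 23 and -2x1 - x2 = 2.
Solving simultaneously gives x1 = -31/12, x2 = 19/6.

x1 = -31/12, x2 = 19/6, minimum f = -176/3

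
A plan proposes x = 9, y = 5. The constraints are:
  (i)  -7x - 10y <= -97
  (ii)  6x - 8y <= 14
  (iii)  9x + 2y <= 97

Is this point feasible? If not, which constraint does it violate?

(i): -113 ≤ -97 ✓
(ii): 14 ≤ 14 ✓
(iii): 91 ≤ 97 ✓

feasible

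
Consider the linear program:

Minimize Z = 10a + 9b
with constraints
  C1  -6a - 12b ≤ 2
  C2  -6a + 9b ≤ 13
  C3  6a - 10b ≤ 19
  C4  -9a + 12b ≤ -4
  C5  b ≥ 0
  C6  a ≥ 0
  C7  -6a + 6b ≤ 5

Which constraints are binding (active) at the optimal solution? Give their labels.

C4 and C5

Extreme points and Z = 10a + 9b:
  (64/3, 47/3) → Z = 1063/3
  (19/6, 0) → Z = 95/3
  (4/9, 0) → Z = 40/9
The feasible region is unbounded (it extends along (3, 2), (5, 3)), but Z strictly increases along every unbounded feasible direction, so there is no improving ray and the minimum is attained at a vertex.

The minimum is at (4/9, 0). Substituting into each constraint, equality holds for C4 and C5; the remaining constraints have slack.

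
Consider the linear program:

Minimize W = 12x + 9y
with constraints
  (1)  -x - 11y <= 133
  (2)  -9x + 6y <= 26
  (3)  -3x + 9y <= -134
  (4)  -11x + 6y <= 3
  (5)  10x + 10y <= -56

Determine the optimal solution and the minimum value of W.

Vertices and W = 12x + 9y:
  (277/42, -533/42) → W = -491/14
  (357/50, -637/50) → W = -1449/50
  (209/30, -377/30) → W = -59/2

x = 277/42, y = -533/42, minimum W = -491/14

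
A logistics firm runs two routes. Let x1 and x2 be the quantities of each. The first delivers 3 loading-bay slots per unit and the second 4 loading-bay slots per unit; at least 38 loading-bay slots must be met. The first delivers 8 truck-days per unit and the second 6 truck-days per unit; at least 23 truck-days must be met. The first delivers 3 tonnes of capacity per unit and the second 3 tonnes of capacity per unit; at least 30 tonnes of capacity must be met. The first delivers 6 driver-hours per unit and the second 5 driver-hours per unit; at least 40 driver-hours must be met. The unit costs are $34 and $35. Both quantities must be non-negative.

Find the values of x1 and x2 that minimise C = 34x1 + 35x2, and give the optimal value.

x1 = 2, x2 = 8, minimum C = 348

The feasible region is unbounded (it extends along (0, 1), (1, 0)), but C strictly increases along every unbounded feasible direction, so there is no improving ray and the minimum is attained at a vertex.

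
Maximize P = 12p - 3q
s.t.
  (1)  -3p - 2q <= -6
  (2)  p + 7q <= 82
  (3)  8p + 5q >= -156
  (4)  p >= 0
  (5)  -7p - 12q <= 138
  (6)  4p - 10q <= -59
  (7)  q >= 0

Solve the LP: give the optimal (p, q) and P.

p = 407/38, q = 387/38, maximum P = 3723/38

Vertices and P = 12p - 3q:
  (0, 82/7) → P = -246/7
  (407/38, 387/38) → P = 3723/38
  (0, 59/10) → P = -177/10

At the optimal vertex, p + 7q = 82 and 4p - 10q = -59.
Solving simultaneously gives p = 407/38, q = 387/38.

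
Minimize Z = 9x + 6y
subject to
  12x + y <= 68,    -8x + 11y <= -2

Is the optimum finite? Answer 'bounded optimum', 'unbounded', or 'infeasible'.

From the feasible point (75/14, 26/7), moving in the direction (-11, -8) keeps every constraint satisfied while Z decreases without bound.

unbounded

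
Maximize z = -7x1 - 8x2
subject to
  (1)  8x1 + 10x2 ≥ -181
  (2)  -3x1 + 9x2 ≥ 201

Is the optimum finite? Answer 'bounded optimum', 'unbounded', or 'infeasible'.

unbounded

From the feasible point (-1213/34, 355/34), moving in the direction (-10, 8) keeps every constraint satisfied while z increases without bound.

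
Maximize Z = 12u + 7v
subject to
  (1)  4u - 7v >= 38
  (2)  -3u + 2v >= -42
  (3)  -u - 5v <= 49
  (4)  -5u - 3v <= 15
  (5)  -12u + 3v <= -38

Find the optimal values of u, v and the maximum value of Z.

Extreme points and Z = 12u + 7v:
  (218/13, 54/13) → Z = 2994/13
  (19/9, -38/9) → Z = -38/9
  (112/17, -189/17) → Z = 21/17
  (36/11, -115/11) → Z = -373/11
  (23/17, -370/51) → Z = -1762/51

At the optimal vertex, 4u - 7v = 38 and -3u + 2v = -42.
Solving simultaneously gives u = 218/13, v = 54/13.

u = 218/13, v = 54/13, maximum Z = 2994/13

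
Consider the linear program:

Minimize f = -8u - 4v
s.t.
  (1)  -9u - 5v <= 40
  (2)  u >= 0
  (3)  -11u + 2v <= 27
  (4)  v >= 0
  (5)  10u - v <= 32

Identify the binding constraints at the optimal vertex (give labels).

(3) and (5)

Vertices and f = -8u - 4v:
  (0, 27/2) → f = -54
  (0, 0) → f = 0
  (91/9, 622/9) → f = -1072/3
  (16/5, 0) → f = -128/5

The minimum is at (91/9, 622/9). Substituting into each constraint, equality holds for (3) and (5); the remaining constraints have slack.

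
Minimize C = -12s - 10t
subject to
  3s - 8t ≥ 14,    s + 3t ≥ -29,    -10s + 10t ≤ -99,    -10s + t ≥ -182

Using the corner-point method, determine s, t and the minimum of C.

Extreme points and C = -12s - 10t:
  (326/25, 157/50) → C = -4697/25
  (206/11, 58/11) → C = -3052/11
  (7/40, -389/40) → C = 1903/20
  (517/31, -472/31) → C = -1484/31

s = 206/11, t = 58/11, minimum C = -3052/11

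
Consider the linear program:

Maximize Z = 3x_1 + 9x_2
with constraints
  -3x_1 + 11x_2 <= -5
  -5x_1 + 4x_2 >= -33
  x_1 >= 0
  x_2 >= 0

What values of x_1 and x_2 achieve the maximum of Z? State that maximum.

At the optimal vertex, -3x_1 + 11x_2 = -5 and -5x_1 + 4x_2 = -33.
Solving simultaneously gives x_1 = 343/43, x_2 = 74/43.

x_1 = 343/43, x_2 = 74/43, maximum Z = 1695/43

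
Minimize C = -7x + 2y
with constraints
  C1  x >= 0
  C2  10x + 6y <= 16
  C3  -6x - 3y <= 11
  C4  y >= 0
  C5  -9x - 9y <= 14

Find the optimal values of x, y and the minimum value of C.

Corner points and C = -7x + 2y:
  (0, 8/3) → C = 16/3
  (0, 0) → C = 0
  (8/5, 0) → C = -56/5

x = 8/5, y = 0, minimum C = -56/5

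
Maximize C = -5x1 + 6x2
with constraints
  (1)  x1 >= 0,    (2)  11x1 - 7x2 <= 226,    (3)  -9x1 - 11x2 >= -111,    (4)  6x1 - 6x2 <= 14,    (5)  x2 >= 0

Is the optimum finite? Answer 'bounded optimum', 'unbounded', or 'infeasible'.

bounded optimum

Vertices and C = -5x1 + 6x2:
  (0, 111/11) → C = 666/11
  (0, 0) → C = 0
  (41/6, 9/2) → C = -43/6
  (7/3, 0) → C = -35/3
The feasible region has finitely many vertices and no improving ray; the maximum is 666/11 at (0, 111/11).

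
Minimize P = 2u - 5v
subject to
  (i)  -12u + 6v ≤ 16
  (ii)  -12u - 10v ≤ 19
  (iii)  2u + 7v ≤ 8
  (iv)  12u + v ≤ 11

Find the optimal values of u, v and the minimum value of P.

u = -2/3, v = 4/3, minimum P = -8

Vertices and P = 2u - 5v:
  (-137/96, -3/16) → P = -23/12
  (-2/3, 4/3) → P = -8
  (43/36, -10/3) → P = 343/18
  (69/82, 37/41) → P = -116/41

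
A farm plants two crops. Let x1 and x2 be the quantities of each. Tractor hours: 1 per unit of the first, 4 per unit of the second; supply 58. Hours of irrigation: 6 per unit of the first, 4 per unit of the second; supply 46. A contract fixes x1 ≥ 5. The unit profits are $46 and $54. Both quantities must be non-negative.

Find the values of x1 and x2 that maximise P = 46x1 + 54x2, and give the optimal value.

x1 = 5, x2 = 4, maximum P = 446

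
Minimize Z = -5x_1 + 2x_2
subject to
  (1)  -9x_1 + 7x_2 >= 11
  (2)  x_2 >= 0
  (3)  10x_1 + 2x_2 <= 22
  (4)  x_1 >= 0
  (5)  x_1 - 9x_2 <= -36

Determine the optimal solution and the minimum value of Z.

x_1 = 63/46, x_2 = 191/46, minimum Z = 67/46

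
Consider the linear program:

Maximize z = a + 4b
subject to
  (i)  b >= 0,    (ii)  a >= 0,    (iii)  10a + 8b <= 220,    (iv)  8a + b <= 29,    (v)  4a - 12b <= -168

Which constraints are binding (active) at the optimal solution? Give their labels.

Extreme points and z = a + 4b:
  (0, 55/2) → z = 110
  (0, 14) → z = 56
  (2/9, 245/9) → z = 982/9
  (9/5, 73/5) → z = 301/5

The maximum is at (0, 55/2). Substituting into each constraint, equality holds for (ii) and (iii); the remaining constraints have slack.

(ii) and (iii)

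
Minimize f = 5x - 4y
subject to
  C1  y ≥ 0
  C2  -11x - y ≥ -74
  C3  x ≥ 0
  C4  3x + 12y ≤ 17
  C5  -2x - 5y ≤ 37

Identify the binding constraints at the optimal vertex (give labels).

Extreme points and f = 5x - 4y:
  (0, 0) → f = 0
  (17/3, 0) → f = 85/3
  (0, 17/12) → f = -17/3

The minimum is at (0, 17/12). Substituting into each constraint, equality holds for C3 and C4; the remaining constraints have slack.

C3 and C4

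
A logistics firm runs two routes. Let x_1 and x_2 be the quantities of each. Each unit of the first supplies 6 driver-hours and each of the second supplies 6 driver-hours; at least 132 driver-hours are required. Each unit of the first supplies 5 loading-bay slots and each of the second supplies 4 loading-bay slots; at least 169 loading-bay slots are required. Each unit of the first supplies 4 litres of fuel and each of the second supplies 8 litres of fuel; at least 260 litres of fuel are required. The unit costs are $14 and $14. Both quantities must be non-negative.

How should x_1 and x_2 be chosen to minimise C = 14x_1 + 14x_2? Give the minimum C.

The feasible region is unbounded (it extends along (0, 1), (1, 0)), but C strictly increases along every unbounded feasible direction, so there is no improving ray and the minimum is attained at a vertex.

At the optimal vertex, 5x_1 + 4x_2 = 169 and 4x_1 + 8x_2 = 260.
Solving simultaneously gives x_1 = 13, x_2 = 26.

x_1 = 13, x_2 = 26, minimum C = 546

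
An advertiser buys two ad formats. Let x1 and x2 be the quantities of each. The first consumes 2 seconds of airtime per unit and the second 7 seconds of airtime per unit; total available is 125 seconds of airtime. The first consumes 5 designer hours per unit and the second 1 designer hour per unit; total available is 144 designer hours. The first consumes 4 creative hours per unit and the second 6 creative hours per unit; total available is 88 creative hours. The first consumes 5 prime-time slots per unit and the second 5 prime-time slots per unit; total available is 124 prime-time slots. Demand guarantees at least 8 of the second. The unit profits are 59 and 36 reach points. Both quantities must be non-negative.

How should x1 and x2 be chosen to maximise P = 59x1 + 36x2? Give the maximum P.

Corner points and P = 59x1 + 36x2:
  (0, 44/3) → P = 528
  (0, 8) → P = 288
  (10, 8) → P = 878

The binding constraints are 4x1 + 6x2 = 88 and x2 = 8.
Solving simultaneously gives x1 = 10, x2 = 8.

x1 = 10, x2 = 8, maximum P = 878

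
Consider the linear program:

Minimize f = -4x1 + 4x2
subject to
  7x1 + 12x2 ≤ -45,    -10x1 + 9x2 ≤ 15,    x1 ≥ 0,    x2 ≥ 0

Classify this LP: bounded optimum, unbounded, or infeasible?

infeasible

The boundaries 7x1 + 12x2 = -45 and x1 = 0 meet at (0, -15/4), but that point violates x2 ≥ 0. Every candidate vertex is excluded by some other constraint, so the feasible region is empty.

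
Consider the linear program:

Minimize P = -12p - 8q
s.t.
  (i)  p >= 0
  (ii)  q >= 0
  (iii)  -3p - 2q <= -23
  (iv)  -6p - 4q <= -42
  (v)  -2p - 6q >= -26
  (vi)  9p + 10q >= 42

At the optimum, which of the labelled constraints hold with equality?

Vertices and P = -12p - 8q:
  (23/3, 0) → P = -92
  (13, 0) → P = -156
  (43/7, 16/7) → P = -92

The minimum is at (13, 0). Substituting into each constraint, equality holds for (ii) and (v); the remaining constraints have slack.

(ii) and (v)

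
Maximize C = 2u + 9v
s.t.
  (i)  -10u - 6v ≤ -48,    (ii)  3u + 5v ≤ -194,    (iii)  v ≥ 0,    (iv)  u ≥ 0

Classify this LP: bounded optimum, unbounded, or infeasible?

The boundaries -10u - 6v = -48 and 3u + 5v = -194 meet at (351/8, -521/8), but that point violates v ≥ 0. Every candidate vertex is excluded by some other constraint, so the feasible region is empty.

infeasible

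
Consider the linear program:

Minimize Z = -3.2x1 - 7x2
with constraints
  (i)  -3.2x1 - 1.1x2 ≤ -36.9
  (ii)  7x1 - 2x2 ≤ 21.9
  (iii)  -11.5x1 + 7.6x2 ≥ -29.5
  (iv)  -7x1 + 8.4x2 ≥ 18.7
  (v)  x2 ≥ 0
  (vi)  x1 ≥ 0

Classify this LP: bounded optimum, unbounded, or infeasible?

unbounded

From the feasible point (3263/470, 3137/235), moving in the direction (0, 1) keeps every constraint satisfied while Z decreases without bound.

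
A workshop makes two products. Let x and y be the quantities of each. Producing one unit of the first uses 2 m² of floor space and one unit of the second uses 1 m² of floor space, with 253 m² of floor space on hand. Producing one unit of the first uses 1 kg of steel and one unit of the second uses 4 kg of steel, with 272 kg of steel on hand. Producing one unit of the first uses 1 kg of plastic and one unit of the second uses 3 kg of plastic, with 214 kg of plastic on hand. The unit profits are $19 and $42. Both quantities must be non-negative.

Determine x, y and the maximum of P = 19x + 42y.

Extreme points and P = 19x + 42y:
  (0, 0) → P = 0
  (0, 68) → P = 2856
  (253/2, 0) → P = 4807/2
  (109, 35) → P = 3541
  (40, 58) → P = 3196

At the optimal vertex, 2x + y = 253 and x + 3y = 214.
Solving simultaneously gives x = 109, y = 35.

x = 109, y = 35, maximum P = 3541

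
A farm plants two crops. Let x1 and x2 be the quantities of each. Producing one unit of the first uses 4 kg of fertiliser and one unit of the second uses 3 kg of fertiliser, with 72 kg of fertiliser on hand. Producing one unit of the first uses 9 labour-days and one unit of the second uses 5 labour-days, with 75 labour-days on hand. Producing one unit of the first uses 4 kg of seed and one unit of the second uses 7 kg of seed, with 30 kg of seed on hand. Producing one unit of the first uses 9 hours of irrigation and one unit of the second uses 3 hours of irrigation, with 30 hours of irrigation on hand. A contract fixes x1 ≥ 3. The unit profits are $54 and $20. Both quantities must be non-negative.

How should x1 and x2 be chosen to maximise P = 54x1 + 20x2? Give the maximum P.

x1 = 3, x2 = 1, maximum P = 182

Corner points and P = 54x1 + 20x2:
  (10/3, 0) → P = 180
  (3, 0) → P = 162
  (3, 1) → P = 182

The optimum lies where 9x1 + 3x2 = 30 and x1 = 3.
Solving simultaneously gives x1 = 3, x2 = 1.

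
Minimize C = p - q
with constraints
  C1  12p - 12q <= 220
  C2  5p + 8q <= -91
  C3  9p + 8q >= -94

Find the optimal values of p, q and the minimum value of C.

Extreme points and C = p - q:
  (167/39, -548/39) → C = 55/3
  (158/51, -259/17) → C = 55/3
  (-3/4, -349/32) → C = 325/32

At the optimal vertex, 5p + 8q = -91 and 9p + 8q = -94.
Solving simultaneously gives p = -3/4, q = -349/32.

p = -3/4, q = -349/32, minimum C = 325/32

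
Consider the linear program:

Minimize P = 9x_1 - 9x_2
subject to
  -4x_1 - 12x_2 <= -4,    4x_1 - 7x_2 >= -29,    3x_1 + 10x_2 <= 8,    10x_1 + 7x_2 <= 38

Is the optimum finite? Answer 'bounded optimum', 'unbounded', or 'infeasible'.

bounded optimum

Corner points and P = 9x_1 - 9x_2:
  (-80/19, 33/19) → P = -1017/19
  (107/23, -28/23) → P = 1215/23
  (-234/61, 119/61) → P = -3177/61
  (324/79, -34/79) → P = 3222/79
The feasible region has finitely many vertices and no improving ray; the minimum is -1017/19 at (-80/19, 33/19).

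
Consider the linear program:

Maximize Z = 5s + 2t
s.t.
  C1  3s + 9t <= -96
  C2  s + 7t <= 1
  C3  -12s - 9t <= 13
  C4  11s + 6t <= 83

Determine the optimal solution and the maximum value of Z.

Extreme points and Z = 5s + 2t:
  (83/9, -371/27) → Z = 503/27
  (49/3, -145/9) → Z = 445/9
  (275/9, -1139/27) → Z = 1847/27

s = 275/9, t = -1139/27, maximum Z = 1847/27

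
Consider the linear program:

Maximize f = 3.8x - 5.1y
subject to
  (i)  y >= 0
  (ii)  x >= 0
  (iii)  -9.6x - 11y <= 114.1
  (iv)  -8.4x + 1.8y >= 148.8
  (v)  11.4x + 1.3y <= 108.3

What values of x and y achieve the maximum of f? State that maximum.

x = 0, y = 248/3, maximum f = -2108/5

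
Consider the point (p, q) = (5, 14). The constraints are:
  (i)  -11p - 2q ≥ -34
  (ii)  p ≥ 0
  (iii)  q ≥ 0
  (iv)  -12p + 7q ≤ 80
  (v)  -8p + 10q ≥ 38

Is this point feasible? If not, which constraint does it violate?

Constraint (i): -11p - 2q = -83, which is not ≥ -34. All other constraints are satisfied.

not feasible — violates (i)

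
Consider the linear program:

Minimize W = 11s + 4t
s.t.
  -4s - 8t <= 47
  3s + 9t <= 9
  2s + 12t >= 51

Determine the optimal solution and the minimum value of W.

Extreme points and W = 11s + 4t:
  (-165/4, 59/4) → W = -1579/4
  (-243/8, 149/16) → W = -2375/8
  (-39/2, 15/2) → W = -369/2

s = -165/4, t = 59/4, minimum W = -1579/4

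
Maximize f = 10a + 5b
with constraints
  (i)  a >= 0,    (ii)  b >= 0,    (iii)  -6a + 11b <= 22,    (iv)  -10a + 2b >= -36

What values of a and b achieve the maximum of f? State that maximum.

Vertices and f = 10a + 5b:
  (0, 0) → f = 0
  (0, 2) → f = 10
  (18/5, 0) → f = 36
  (220/49, 218/49) → f = 470/7

The binding constraints are -6a + 11b = 22 and -10a + 2b = -36.
Solving simultaneously gives a = 220/49, b = 218/49.

a = 220/49, b = 218/49, maximum f = 470/7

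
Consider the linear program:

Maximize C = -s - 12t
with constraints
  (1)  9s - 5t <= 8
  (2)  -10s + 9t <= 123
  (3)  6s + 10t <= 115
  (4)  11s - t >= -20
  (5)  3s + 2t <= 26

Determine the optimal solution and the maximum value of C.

Corner points and C = -s - 12t:
  (-54/23, -134/23) → C = 1662/23
  (146/33, 70/11) → C = -2666/33
  (-85/116, 1385/116) → C = -16535/116
  (5/3, 21/2) → C = -383/3

The optimum lies where 9s - 5t = 8 and 11s - t = -20.
Solving simultaneously gives s = -54/23, t = -134/23.

s = -54/23, t = -134/23, maximum C = 1662/23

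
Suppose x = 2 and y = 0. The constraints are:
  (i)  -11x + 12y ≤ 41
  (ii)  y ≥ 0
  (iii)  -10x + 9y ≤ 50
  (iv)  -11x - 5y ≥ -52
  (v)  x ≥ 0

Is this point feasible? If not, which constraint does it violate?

(i): -22 ≤ 41 ✓
(ii): 0 ≥ 0 ✓
(iii): -20 ≤ 50 ✓
(iv): -22 ≥ -52 ✓
(v): 2 ≥ 0 ✓

feasible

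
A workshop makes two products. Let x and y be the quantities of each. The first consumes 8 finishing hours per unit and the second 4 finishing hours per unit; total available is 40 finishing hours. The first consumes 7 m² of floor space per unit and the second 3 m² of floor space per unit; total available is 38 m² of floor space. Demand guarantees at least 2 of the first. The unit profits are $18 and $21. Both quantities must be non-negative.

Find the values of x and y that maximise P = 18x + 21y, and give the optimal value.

Feasible corners and P = 18x + 21y:
  (5, 0) → P = 90
  (2, 0) → P = 36
  (2, 6) → P = 162

The binding constraints are 8x + 4y = 40 and x = 2.
Solving simultaneously gives x = 2, y = 6.

x = 2, y = 6, maximum P = 162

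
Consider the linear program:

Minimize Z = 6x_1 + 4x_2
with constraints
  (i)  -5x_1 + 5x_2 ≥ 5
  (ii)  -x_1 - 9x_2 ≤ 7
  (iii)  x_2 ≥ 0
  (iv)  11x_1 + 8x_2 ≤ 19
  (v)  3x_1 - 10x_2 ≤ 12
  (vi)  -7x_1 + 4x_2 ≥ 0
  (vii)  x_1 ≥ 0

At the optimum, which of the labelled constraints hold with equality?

Corner points and Z = 6x_1 + 4x_2:
  (11/19, 30/19) → Z = 186/19
  (0, 1) → Z = 4
  (0, 19/8) → Z = 19/2

The minimum is at (0, 1). Substituting into each constraint, equality holds for (i) and (vii); the remaining constraints have slack.

(i) and (vii)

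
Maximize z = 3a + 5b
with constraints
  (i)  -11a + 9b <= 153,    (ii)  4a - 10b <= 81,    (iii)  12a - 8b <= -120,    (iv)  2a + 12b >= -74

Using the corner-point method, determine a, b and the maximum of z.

Feasible corners and z = 3a + 5b:
  (36/5, 129/5) → z = 753/5
  (-417/25, -254/75) → z = -5023/75
  (-127/10, -81/20) → z = -1167/20

The optimum lies where -11a + 9b = 153 and 12a - 8b = -120.
Solving simultaneously gives a = 36/5, b = 129/5.

a = 36/5, b = 129/5, maximum z = 753/5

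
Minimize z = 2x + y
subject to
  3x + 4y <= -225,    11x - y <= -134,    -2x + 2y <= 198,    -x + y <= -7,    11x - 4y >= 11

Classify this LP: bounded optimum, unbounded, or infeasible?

From the feasible point (-547/33, -145/3), moving in the direction (-1, -11) keeps every constraint satisfied while z decreases without bound.

unbounded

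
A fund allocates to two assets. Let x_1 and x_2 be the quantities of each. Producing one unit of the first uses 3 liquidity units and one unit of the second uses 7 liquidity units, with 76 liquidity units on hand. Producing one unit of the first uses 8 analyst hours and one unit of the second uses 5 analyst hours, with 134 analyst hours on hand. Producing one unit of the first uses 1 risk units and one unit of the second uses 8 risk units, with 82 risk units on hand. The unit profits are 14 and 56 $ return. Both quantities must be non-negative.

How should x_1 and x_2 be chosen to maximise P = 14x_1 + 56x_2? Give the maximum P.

Feasible corners and P = 14x_1 + 56x_2:
  (0, 0) → P = 0
  (0, 41/4) → P = 574
  (67/4, 0) → P = 469/2
  (558/41, 206/41) → P = 19348/41
  (2, 10) → P = 588

The binding constraints are 3x_1 + 7x_2 = 76 and x_1 + 8x_2 = 82.
Solving simultaneously gives x_1 = 2, x_2 = 10.

x_1 = 2, x_2 = 10, maximum P = 588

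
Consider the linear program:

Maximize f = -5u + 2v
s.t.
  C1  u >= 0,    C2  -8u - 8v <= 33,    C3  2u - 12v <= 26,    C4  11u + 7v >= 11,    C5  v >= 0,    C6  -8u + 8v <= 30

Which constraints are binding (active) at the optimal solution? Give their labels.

C1 and C6

Corner points and f = -5u + 2v:
  (0, 11/7) → f = 22/7
  (0, 15/4) → f = 15/2
  (13, 0) → f = -65
  (1, 0) → f = -5
The feasible region is unbounded (it extends along (1, 1), (6, 1)), but f strictly decreases along every unbounded feasible direction, so there is no improving ray and the maximum is attained at a vertex.

The maximum is at (0, 15/4). Substituting into each constraint, equality holds for C1 and C6; the remaining constraints have slack.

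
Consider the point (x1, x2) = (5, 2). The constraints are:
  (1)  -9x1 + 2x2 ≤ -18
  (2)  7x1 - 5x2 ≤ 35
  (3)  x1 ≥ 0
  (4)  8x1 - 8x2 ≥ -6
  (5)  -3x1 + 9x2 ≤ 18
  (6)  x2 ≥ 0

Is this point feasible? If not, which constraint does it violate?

(1): -41 ≤ -18 ✓
(2): 25 ≤ 35 ✓
(3): 5 ≥ 0 ✓
(4): 24 ≥ -6 ✓
(5): 3 ≤ 18 ✓
(6): 2 ≥ 0 ✓

feasible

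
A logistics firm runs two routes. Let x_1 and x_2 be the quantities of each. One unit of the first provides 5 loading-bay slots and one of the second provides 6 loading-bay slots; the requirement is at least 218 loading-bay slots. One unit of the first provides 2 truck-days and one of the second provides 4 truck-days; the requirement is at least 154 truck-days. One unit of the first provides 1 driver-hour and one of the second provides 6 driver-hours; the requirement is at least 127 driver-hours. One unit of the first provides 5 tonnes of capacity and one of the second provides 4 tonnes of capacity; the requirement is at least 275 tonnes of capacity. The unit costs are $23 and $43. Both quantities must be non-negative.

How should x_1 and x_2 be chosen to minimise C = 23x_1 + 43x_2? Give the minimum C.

x_1 = 121/3, x_2 = 55/3, minimum C = 1716

Feasible corners and C = 23x_1 + 43x_2:
  (0, 275/4) → C = 11825/4
  (127, 0) → C = 2921
  (52, 25/2) → C = 3467/2
  (121/3, 55/3) → C = 1716
The feasible region is unbounded (it extends along (0, 1), (1, 0)), but C strictly increases along every unbounded feasible direction, so there is no improving ray and the minimum is attained at a vertex.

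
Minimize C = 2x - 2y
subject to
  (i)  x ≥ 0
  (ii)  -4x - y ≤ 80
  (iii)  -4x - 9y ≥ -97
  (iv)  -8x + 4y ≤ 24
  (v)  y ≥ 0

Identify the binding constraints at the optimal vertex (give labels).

Extreme points and C = 2x - 2y:
  (0, 6) → C = -12
  (0, 0) → C = 0
  (43/22, 109/11) → C = -175/11
  (97/4, 0) → C = 97/2

The minimum is at (43/22, 109/11). Substituting into each constraint, equality holds for (iii) and (iv); the remaining constraints have slack.

(iii) and (iv)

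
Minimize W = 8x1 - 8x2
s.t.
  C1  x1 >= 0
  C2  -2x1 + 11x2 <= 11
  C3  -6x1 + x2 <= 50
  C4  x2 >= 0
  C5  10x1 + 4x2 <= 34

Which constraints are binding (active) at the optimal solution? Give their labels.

Corner points and W = 8x1 - 8x2:
  (0, 1) → W = -8
  (0, 0) → W = 0
  (165/59, 89/59) → W = 608/59
  (17/5, 0) → W = 136/5

The minimum is at (0, 1). Substituting into each constraint, equality holds for C1 and C2; the remaining constraints have slack.

C1 and C2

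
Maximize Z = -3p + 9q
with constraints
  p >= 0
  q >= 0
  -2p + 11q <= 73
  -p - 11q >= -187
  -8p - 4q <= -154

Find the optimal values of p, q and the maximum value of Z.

Extreme points and Z = -3p + 9q:
  (187, 0) → Z = -561
  (77/4, 0) → Z = -231/4
  (38, 149/11) → Z = 87/11
  (701/48, 223/24) → Z = 637/16

The binding constraints are -2p + 11q = 73 and -8p - 4q = -154.
Solving simultaneously gives p = 701/48, q = 223/24.

p = 701/48, q = 223/24, maximum Z = 637/16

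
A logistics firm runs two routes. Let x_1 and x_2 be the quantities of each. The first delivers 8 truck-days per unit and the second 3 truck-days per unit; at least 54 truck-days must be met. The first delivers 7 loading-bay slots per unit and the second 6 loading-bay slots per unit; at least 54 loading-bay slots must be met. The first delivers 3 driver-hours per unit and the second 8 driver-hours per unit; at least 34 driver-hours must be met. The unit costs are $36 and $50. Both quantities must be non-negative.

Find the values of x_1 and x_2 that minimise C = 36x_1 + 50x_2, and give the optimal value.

Extreme points and C = 36x_1 + 50x_2:
  (0, 18) → C = 900
  (34/3, 0) → C = 408
  (6, 2) → C = 316
The feasible region is unbounded (it extends along (0, 1), (1, 0)), but C strictly increases along every unbounded feasible direction, so there is no improving ray and the minimum is attained at a vertex.

At the optimal vertex, 8x_1 + 3x_2 = 54 and 7x_1 + 6x_2 = 54.
Solving simultaneously gives x_1 = 6, x_2 = 2.

x_1 = 6, x_2 = 2, minimum C = 316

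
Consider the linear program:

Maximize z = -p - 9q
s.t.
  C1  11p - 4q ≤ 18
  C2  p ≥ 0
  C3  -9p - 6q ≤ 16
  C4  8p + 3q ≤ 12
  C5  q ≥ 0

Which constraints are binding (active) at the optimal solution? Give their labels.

C2 and C5

Vertices and z = -p - 9q:
  (0, 4) → z = -36
  (0, 0) → z = 0
  (3/2, 0) → z = -3/2

The maximum is at (0, 0). Substituting into each constraint, equality holds for C2 and C5; the remaining constraints have slack.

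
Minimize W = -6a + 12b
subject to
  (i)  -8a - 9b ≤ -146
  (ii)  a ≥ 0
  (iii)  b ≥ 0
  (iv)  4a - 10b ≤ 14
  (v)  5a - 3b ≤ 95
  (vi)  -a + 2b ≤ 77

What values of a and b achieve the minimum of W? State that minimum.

a = 454/19, b = 155/19, minimum W = -864/19

Corner points and W = -6a + 12b:
  (0, 146/9) → W = 584/3
  (793/58, 118/29) → W = -963/29
  (0, 77/2) → W = 462
  (454/19, 155/19) → W = -864/19
  (421/7, 480/7) → W = 462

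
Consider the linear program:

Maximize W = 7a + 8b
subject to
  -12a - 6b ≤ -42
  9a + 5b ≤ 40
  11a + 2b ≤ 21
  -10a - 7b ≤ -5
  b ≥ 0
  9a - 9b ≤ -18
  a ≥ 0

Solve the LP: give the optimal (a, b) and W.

a = 0, b = 8, maximum W = 64

Corner points and W = 7a + 8b:
  (1, 5) → W = 47
  (0, 7) → W = 56
  (25/37, 251/37) → W = 59
  (0, 8) → W = 64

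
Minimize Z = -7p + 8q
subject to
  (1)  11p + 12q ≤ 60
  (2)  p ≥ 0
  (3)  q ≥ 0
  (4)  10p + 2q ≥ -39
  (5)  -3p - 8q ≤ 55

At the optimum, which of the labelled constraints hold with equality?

Extreme points and Z = -7p + 8q:
  (0, 5) → Z = 40
  (60/11, 0) → Z = -420/11
  (0, 0) → Z = 0

The minimum is at (60/11, 0). Substituting into each constraint, equality holds for (1) and (3); the remaining constraints have slack.

(1) and (3)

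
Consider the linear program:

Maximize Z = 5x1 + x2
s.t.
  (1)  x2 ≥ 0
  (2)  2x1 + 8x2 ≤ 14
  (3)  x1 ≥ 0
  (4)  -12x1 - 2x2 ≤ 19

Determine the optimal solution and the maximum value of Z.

The binding constraints are x2 = 0 and 2x1 + 8x2 = 14.
Solving simultaneously gives x1 = 7, x2 = 0.

x1 = 7, x2 = 0, maximum Z = 35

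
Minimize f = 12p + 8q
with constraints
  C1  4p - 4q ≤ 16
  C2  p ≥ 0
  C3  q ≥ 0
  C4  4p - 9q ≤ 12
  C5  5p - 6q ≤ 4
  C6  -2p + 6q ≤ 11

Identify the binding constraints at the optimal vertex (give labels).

Vertices and f = 12p + 8q:
  (0, 0) → f = 0
  (0, 11/6) → f = 44/3
  (4/5, 0) → f = 48/5
  (5, 7/2) → f = 88

The minimum is at (0, 0). Substituting into each constraint, equality holds for C2 and C3; the remaining constraints have slack.

C2 and C3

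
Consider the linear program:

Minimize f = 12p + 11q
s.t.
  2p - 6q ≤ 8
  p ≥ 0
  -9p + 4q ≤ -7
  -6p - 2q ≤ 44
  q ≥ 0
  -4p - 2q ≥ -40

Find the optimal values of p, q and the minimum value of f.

p = 7/9, q = 0, minimum f = 28/3

Corner points and f = 12p + 11q:
  (4, 0) → f = 48
  (64/7, 12/7) → f = 900/7
  (7/9, 0) → f = 28/3
  (87/17, 166/17) → f = 2870/17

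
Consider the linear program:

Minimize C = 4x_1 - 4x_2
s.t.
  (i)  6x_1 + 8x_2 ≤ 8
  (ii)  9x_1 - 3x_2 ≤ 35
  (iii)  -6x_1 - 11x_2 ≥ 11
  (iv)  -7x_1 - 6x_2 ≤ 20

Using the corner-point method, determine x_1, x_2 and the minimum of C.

x_1 = -154/41, x_2 = 43/41, minimum C = -788/41

Corner points and C = 4x_1 - 4x_2:
  (352/117, -103/39) → C = 2644/117
  (2, -17/3) → C = 92/3
  (-154/41, 43/41) → C = -788/41

At the optimal vertex, -6x_1 - 11x_2 = 11 and -7x_1 - 6x_2 = 20.
Solving simultaneously gives x_1 = -154/41, x_2 = 43/41.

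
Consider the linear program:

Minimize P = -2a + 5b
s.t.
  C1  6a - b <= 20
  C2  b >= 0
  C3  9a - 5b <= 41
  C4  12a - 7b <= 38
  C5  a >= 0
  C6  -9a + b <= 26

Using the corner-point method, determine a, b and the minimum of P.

The feasible region is unbounded (it extends along (1, 6), (1, 9)), but P strictly increases along every unbounded feasible direction, so there is no improving ray and the minimum is attained at a vertex.

At the optimal vertex, b = 0 and 12a - 7b = 38.
Solving simultaneously gives a = 19/6, b = 0.

a = 19/6, b = 0, minimum P = -19/3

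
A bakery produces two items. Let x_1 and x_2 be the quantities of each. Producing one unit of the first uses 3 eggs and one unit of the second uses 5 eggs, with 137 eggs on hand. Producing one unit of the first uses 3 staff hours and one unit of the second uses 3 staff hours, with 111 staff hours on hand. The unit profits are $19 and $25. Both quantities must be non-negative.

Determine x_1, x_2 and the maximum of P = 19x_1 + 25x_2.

x_1 = 24, x_2 = 13, maximum P = 781

Vertices and P = 19x_1 + 25x_2:
  (0, 0) → P = 0
  (0, 137/5) → P = 685
  (37, 0) → P = 703
  (24, 13) → P = 781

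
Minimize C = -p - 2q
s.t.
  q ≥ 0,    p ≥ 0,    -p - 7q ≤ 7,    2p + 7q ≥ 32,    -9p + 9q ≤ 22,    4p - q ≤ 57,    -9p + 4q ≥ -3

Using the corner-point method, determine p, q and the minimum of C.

Extreme points and C = -p - 2q:
  (134/81, 332/81) → C = -266/27
  (149/71, 282/71) → C = -713/71
  (23/9, 5) → C = -113/9

At the optimal vertex, -9p + 9q = 22 and -9p + 4q = -3.
Solving simultaneously gives p = 23/9, q = 5.

p = 23/9, q = 5, minimum C = -113/9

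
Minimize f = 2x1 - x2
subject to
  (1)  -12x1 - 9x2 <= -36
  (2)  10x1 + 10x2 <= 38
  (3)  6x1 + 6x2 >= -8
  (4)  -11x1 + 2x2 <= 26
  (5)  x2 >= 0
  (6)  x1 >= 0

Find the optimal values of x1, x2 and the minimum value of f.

Vertices and f = 2x1 - x2:
  (3/5, 16/5) → f = -2
  (3, 0) → f = 6
  (19/5, 0) → f = 38/5

x1 = 3/5, x2 = 16/5, minimum f = -2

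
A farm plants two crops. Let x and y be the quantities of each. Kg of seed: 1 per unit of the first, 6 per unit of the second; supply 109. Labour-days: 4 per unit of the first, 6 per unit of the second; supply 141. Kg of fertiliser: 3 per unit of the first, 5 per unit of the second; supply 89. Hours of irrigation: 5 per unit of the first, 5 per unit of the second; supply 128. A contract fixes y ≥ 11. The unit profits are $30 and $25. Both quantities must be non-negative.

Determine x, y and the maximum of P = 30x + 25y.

x = 34/3, y = 11, maximum P = 615

Vertices and P = 30x + 25y:
  (0, 89/5) → P = 445
  (0, 11) → P = 275
  (34/3, 11) → P = 615

The binding constraints are 3x + 5y = 89 and y = 11.
Solving simultaneously gives x = 34/3, y = 11.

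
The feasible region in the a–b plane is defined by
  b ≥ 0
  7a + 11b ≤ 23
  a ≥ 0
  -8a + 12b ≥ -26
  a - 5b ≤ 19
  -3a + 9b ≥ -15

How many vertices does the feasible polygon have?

4

Of the 15 pairwise boundary intersections, those satisfying every inequality are:
  (0, 0)
  (13/4, 0)
  (0, 23/11)
  (281/86, 1/86)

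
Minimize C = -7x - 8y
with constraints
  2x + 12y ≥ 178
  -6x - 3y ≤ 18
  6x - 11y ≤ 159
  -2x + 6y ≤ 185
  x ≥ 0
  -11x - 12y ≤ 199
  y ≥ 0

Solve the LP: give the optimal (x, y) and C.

x = 427/2, y = 102, minimum C = -4621/2

Feasible corners and C = -7x - 8y:
  (1933/47, 375/47) → C = -16531/47
  (0, 89/6) → C = -356/3
  (427/2, 102) → C = -4621/2
  (0, 185/6) → C = -740/3

At the optimal vertex, 6x - 11y = 159 and -2x + 6y = 185.
Solving simultaneously gives x = 427/2, y = 102.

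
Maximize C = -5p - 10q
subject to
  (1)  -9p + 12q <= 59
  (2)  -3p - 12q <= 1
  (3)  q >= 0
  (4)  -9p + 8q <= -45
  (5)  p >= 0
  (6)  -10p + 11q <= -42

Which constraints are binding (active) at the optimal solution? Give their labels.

(3) and (4)

Feasible corners and C = -5p - 10q:
  (1153/21, 968/21) → C = -15445/21
  (5, 0) → C = -25
  (159/19, 72/19) → C = -1515/19
The feasible region is unbounded (it extends along (4, 3), (1, 0)), but C strictly decreases along every unbounded feasible direction, so there is no improving ray and the maximum is attained at a vertex.

The maximum is at (5, 0). Substituting into each constraint, equality holds for (3) and (4); the remaining constraints have slack.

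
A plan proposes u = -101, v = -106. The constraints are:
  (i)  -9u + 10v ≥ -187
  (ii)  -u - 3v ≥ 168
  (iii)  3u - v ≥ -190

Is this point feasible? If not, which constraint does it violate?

not feasible — violates (iii)

Constraint (iii): 3u - v = -197, which is not ≥ -190. All other constraints are satisfied.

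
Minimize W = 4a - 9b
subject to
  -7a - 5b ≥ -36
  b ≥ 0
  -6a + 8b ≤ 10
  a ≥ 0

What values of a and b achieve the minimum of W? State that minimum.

Corner points and W = 4a - 9b:
  (36/7, 0) → W = 144/7
  (119/43, 143/43) → W = -811/43
  (0, 0) → W = 0
  (0, 5/4) → W = -45/4

At the optimal vertex, -7a - 5b = -36 and -6a + 8b = 10.
Solving simultaneously gives a = 119/43, b = 143/43.

a = 119/43, b = 143/43, minimum W = -811/43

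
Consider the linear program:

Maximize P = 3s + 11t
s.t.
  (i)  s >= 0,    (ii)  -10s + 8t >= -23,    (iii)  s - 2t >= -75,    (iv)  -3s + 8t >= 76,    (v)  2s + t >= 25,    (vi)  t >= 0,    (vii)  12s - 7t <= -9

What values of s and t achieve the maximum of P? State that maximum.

Feasible corners and P = 3s + 11t:
  (0, 75/2) → P = 825/2
  (0, 25) → P = 275
  (507/17, 891/17) → P = 666
  (83/13, 159/13) → P = 1998/13

The binding constraints are s - 2t = -75 and 12s - 7t = -9.
Solving simultaneously gives s = 507/17, t = 891/17.

s = 507/17, t = 891/17, maximum P = 666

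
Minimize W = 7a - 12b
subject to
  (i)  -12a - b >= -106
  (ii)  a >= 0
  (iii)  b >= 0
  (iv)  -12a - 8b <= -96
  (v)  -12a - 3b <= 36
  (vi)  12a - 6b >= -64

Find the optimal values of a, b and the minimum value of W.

a = 143/21, b = 170/7, minimum W = -5119/21

Feasible corners and W = 7a - 12b:
  (53/6, 0) → W = 371/6
  (143/21, 170/7) → W = -5119/21
  (8, 0) → W = 56
  (8/21, 80/7) → W = -2824/21

The binding constraints are -12a - b = -106 and 12a - 6b = -64.
Solving simultaneously gives a = 143/21, b = 170/7.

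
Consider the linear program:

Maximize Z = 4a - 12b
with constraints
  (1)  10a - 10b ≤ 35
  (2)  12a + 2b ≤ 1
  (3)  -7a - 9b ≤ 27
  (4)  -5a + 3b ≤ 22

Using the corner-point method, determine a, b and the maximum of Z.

a = 9/32, b = -103/32, maximum Z = 159/4

Vertices and Z = 4a - 12b:
  (4/7, -41/14) → Z = 262/7
  (9/32, -103/32) → Z = 159/4
  (-41/46, 269/46) → Z = -1696/23
  (-93/22, 19/66) → Z = -224/11

The optimum lies where 10a - 10b = 35 and -7a - 9b = 27.
Solving simultaneously gives a = 9/32, b = -103/32.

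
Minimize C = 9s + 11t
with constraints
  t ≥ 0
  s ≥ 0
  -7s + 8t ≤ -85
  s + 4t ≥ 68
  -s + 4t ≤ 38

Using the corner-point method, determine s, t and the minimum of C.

Extreme points and C = 9s + 11t:
  (68, 0) → C = 612
  (221/9, 391/36) → C = 12257/36
  (161/5, 351/20) → C = 9657/20
The feasible region is unbounded (it extends along (4, 1), (1, 0)), but C strictly increases along every unbounded feasible direction, so there is no improving ray and the minimum is attained at a vertex.

The binding constraints are -7s + 8t = -85 and s + 4t = 68.
Solving simultaneously gives s = 221/9, t = 391/36.

s = 221/9, t = 391/36, minimum C = 12257/36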